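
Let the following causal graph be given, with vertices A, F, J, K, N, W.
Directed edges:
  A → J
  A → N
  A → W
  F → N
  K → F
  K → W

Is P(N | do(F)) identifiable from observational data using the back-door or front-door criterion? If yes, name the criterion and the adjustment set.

desc(F)\{F}={N}; candidates ⊆ {A,J,K,W}.
∅: F⊥N given ∅ in G with F→· removed — back-door holds.
P(N|do(F)) = P(N|F) — no adjustment needed.

P(N|do(F)): backdoor, adjust for ∅.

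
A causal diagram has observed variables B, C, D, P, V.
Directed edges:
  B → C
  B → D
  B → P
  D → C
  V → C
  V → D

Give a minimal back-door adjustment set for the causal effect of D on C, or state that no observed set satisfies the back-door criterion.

D→C: minimal back-door set {B, V}.

desc(D)\{D}={C}; candidates ⊆ {B,P,V}.
size 0: {}; under {} D still reaches {B,C,P,V} ∋ C.
size 1: {B}, {P}, {V}; under {B} D still reaches {C,V} ∋ C.
{B,V}: D⊥C given {B,V} in G with D→· removed — back-door holds.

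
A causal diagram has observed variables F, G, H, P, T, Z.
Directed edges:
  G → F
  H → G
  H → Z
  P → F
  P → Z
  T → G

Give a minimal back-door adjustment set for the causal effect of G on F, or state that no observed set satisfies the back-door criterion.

G→F: minimal back-door set ∅.

desc(G)\{G}={F}; candidates ⊆ {H,P,T,Z}.
∅: G⊥F given ∅ in G with G→· removed — back-door holds.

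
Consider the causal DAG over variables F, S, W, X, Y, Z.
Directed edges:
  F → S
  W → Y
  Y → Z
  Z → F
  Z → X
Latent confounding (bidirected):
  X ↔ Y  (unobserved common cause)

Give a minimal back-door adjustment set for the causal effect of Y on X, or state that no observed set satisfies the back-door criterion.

Y→X: no observed back-door set.

desc(Y)\{Y}={F,S,X,Z}; candidates ⊆ {W}.
Y↔X: latent back-door arc(s) into Y.
size 0: {}; under {} Y still reaches {W,X} ∋ X.
size 1: {W}; under {W} Y still reaches {X} ∋ X.
Y↔X cannot be blocked by any observed set — no back-door set.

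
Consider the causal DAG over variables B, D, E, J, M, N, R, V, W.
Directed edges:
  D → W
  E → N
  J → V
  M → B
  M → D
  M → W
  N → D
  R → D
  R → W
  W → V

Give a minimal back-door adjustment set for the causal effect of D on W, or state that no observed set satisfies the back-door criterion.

desc(D)\{D}={V,W}; candidates ⊆ {B,E,J,M,N,R}.
size 0: {}; under {} D still reaches {B,E,M,N,R,V,W} ∋ W.
size 1: {B}, {E}, {J} …(+3); under {B} D still reaches {E,M,N,R,V,W} ∋ W.
{M,R}: D⊥W given {M,R} in G with D→· removed — back-door holds.

D→W: minimal back-door set {M, R}.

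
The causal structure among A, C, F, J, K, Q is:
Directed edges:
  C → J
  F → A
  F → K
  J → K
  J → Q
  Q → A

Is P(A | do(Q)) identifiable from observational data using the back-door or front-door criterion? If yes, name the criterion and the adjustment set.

desc(Q)\{Q}={A}; candidates ⊆ {C,F,J,K}.
∅: Q⊥A given ∅ in G with Q→· removed — back-door holds.
P(A|do(Q)) = P(A|Q) — no adjustment needed.

P(A|do(Q)): backdoor, adjust for ∅.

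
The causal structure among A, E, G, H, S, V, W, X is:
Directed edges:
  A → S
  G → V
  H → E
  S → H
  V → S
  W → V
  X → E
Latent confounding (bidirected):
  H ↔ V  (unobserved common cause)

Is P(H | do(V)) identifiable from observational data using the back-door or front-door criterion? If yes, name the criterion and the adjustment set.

P(H|do(V)): frontdoor, adjust for {S}.

desc(V)\{V}={E,H,S}; candidates ⊆ {A,G,W,X}.
V↔H: latent back-door arc(s) into V.
size 0: {}; under {} V still reaches {E,G,H,W} ∋ H.
size 1: {A}, {G}, {W} …(+1); under {A} V still reaches {E,G,H,W} ∋ H.
size 2: {A,G}, {A,W}, {A,X} …(+3); under {A,G} V still reaches {E,H,W} ∋ H.
V↔H cannot be blocked by any observed set — no back-door set.
{S}: (i) intercepts every directed V→H path; (ii) no back-door V→{S}; (iii) {V} blocks every back-door {S}→H. Front-door holds.
P(H|do(V)) = Σ_{S} P(S|V) Σ_{V'} P(H|S,V')P(V').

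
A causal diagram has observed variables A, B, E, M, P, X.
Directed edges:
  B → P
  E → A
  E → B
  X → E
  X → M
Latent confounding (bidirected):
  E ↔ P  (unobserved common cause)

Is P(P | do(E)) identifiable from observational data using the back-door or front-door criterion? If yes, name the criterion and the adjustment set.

P(P|do(E)): frontdoor, adjust for {B}.

desc(E)\{E}={A,B,P}; candidates ⊆ {M,X}.
E↔P: latent back-door arc(s) into E.
size 0: {}; under {} E still reaches {M,P,X} ∋ P.
size 1: {M}, {X}; under {M} E still reaches {P,X} ∋ P.
size 2: {M,X}; under {M,X} E still reaches {P} ∋ P.
E↔P cannot be blocked by any observed set — no back-door set.
{B}: (i) intercepts every directed E→P path; (ii) no back-door E→{B}; (iii) {E} blocks every back-door {B}→P. Front-door holds.
P(P|do(E)) = Σ_{B} P(B|E) Σ_{E'} P(P|B,E')P(E').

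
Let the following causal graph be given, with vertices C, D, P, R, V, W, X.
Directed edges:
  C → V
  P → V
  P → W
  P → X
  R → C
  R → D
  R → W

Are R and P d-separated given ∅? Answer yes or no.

Bayes-Ball from R | ∅ reaches {C,D,V,W}.
P ∉ reach(R|∅) ⇒ R ⊥ P | ∅.

Yes — R ⊥ P | ∅.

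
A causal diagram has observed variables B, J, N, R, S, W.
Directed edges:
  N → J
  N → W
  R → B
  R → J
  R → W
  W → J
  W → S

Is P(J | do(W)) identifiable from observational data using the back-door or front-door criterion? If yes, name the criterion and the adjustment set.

P(J|do(W)): backdoor, adjust for {N, R}.

desc(W)\{W}={J,S}; candidates ⊆ {B,N,R}.
size 0: {}; under {} W still reaches {B,J,N,R} ∋ J.
size 1: {B}, {N}, {R}; under {B} W still reaches {J,N,R} ∋ J.
{N,R}: W⊥J given {N,R} in G with W→· removed — back-door holds.
P(J|do(W)) = Σ_{N,R} P(J|W,N,R)·P(N,R).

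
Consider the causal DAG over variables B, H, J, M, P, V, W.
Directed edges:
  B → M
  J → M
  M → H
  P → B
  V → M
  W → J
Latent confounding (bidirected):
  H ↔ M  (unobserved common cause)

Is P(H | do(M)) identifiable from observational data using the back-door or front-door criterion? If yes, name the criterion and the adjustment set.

desc(M)\{M}={H}; candidates ⊆ {B,J,P,V,W}.
M↔H: latent back-door arc(s) into M.
size 0: {}; under {} M still reaches {B,H,J,P,V,W} ∋ H.
size 1: {B}, {J}, {P} …(+2); under {B} M still reaches {H,J,V,W} ∋ H.
size 2: {B,J}, {B,P}, {B,V} …(+7); under {B,J} M still reaches {H,V} ∋ H.
M↔H cannot be blocked by any observed set — no back-door set.
No mediator lies on a directed M→…→H path.
Neither criterion identifies P(H|do(M)) in this graph.

P(H|do(M)): not identifiable (no BD/FD set).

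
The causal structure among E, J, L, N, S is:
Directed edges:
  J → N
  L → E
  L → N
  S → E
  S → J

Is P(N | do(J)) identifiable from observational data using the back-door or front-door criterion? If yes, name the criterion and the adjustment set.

P(N|do(J)): backdoor, adjust for ∅.

desc(J)\{J}={N}; candidates ⊆ {E,L,S}.
∅: J⊥N given ∅ in G with J→· removed — back-door holds.
P(N|do(J)) = P(N|J) — no adjustment needed.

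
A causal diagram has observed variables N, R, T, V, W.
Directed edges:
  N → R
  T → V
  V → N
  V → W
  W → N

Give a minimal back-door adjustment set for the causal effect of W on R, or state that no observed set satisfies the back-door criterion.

W→R: minimal back-door set {V}.

desc(W)\{W}={N,R}; candidates ⊆ {T,V}.
size 0: {}; under {} W still reaches {N,R,T,V} ∋ R.
{V}: W⊥R given {V} in G with W→· removed — back-door holds.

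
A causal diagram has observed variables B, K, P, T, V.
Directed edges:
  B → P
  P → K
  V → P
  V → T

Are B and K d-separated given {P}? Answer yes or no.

Bayes-Ball from B | {P} reaches {T,V}.
K ∉ reach(B|{P}) ⇒ B ⊥ K | {P}.

Yes — B ⊥ K | {P}.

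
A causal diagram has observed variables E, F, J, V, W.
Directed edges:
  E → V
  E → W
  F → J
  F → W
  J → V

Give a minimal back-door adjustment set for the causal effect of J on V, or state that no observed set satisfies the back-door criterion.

desc(J)\{J}={V}; candidates ⊆ {E,F,W}.
∅: J⊥V given ∅ in G with J→· removed — back-door holds.

J→V: minimal back-door set ∅.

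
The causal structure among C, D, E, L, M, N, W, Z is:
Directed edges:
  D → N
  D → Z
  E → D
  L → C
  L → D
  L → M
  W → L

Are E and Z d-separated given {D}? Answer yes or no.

Bayes-Ball from E | {D} reaches {C,L,M,W}.
Z ∉ reach(E|{D}) ⇒ E ⊥ Z | {D}.

Yes — E ⊥ Z | {D}.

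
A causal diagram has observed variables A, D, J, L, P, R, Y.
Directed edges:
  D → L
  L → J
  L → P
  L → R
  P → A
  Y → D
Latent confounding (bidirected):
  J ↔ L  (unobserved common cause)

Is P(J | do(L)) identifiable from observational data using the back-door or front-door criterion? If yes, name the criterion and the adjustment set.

P(J|do(L)): not identifiable (no BD/FD set).

desc(L)\{L}={A,J,P,R}; candidates ⊆ {D,Y}.
L↔J: latent back-door arc(s) into L.
size 0: {}; under {} L still reaches {D,J,Y} ∋ J.
size 1: {D}, {Y}; under {D} L still reaches {J} ∋ J.
size 2: {D,Y}; under {D,Y} L still reaches {J} ∋ J.
L↔J cannot be blocked by any observed set — no back-door set.
No mediator lies on a directed L→…→J path.
Neither criterion identifies P(J|do(L)) in this graph.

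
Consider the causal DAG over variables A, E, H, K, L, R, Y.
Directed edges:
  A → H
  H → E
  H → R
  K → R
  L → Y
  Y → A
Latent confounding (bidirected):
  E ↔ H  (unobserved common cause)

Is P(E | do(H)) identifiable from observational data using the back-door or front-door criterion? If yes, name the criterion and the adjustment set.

desc(H)\{H}={E,R}; candidates ⊆ {A,K,L,Y}.
H↔E: latent back-door arc(s) into H.
size 0: {}; under {} H still reaches {A,E,L,Y} ∋ E.
size 1: {A}, {K}, {L} …(+1); under {A} H still reaches {E} ∋ E.
size 2: {A,K}, {A,L}, {A,Y} …(+3); under {A,K} H still reaches {E} ∋ E.
H↔E cannot be blocked by any observed set — no back-door set.
No mediator lies on a directed H→…→E path.
Neither criterion identifies P(E|do(H)) in this graph.

P(E|do(H)): not identifiable (no BD/FD set).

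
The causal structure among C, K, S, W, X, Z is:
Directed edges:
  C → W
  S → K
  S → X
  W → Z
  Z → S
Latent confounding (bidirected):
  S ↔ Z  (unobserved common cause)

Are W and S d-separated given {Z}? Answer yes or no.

Bayes-Ball from W | {Z} reaches {C,K,S,X}.
S ∈ reach(W|{Z}) ⇒ W ⊥̸ S | {Z}.

No — W and S are d-connected given {Z}.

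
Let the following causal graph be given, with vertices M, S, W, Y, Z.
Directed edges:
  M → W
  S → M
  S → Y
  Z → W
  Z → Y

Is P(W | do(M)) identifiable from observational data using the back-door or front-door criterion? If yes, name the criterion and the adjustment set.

desc(M)\{M}={W}; candidates ⊆ {S,Y,Z}.
∅: M⊥W given ∅ in G with M→· removed — back-door holds.
P(W|do(M)) = P(W|M) — no adjustment needed.

P(W|do(M)): backdoor, adjust for ∅.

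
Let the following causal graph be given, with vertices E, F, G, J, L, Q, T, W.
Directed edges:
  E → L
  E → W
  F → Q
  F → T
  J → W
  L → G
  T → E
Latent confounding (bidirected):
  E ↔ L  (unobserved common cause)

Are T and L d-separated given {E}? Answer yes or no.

No — T and L are d-connected given {E}.

Bayes-Ball from T | {E} reaches {F,G,L,Q}.
L ∈ reach(T|{E}) ⇒ T ⊥̸ L | {E}.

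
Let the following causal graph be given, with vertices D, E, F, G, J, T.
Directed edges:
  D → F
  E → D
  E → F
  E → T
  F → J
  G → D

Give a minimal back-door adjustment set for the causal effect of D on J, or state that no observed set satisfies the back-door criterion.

D→J: minimal back-door set {E}.

desc(D)\{D}={F,J}; candidates ⊆ {E,G,T}.
size 0: {}; under {} D still reaches {E,F,G,J,T} ∋ J.
{E}: D⊥J given {E} in G with D→· removed — back-door holds.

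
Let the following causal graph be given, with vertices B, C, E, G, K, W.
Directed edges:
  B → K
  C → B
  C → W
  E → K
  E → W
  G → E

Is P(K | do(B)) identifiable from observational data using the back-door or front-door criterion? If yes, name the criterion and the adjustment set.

P(K|do(B)): backdoor, adjust for ∅.

desc(B)\{B}={K}; candidates ⊆ {C,E,G,W}.
∅: B⊥K given ∅ in G with B→· removed — back-door holds.
P(K|do(B)) = P(K|B) — no adjustment needed.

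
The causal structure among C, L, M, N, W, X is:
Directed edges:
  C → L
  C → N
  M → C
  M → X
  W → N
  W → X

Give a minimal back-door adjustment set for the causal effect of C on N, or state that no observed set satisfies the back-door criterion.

C→N: minimal back-door set ∅.

desc(C)\{C}={L,N}; candidates ⊆ {M,W,X}.
∅: C⊥N given ∅ in G with C→· removed — back-door holds.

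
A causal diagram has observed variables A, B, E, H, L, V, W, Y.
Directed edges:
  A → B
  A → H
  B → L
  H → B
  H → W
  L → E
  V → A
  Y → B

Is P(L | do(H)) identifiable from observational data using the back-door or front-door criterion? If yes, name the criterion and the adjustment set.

desc(H)\{H}={B,E,L,W}; candidates ⊆ {A,V,Y}.
size 0: {}; under {} H still reaches {A,B,E,L,V} ∋ L.
{A}: H⊥L given {A} in G with H→· removed — back-door holds.
P(L|do(H)) = Σ_{A} P(L|H,A)·P(A).

P(L|do(H)): backdoor, adjust for {A}.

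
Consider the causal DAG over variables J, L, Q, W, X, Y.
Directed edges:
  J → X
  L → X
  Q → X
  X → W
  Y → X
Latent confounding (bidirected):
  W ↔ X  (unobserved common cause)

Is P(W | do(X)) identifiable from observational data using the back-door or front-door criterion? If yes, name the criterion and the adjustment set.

desc(X)\{X}={W}; candidates ⊆ {J,L,Q,Y}.
X↔W: latent back-door arc(s) into X.
size 0: {}; under {} X still reaches {J,L,Q,W,Y} ∋ W.
size 1: {J}, {L}, {Q} …(+1); under {J} X still reaches {L,Q,W,Y} ∋ W.
size 2: {J,L}, {J,Q}, {J,Y} …(+3); under {J,L} X still reaches {Q,W,Y} ∋ W.
X↔W cannot be blocked by any observed set — no back-door set.
No mediator lies on a directed X→…→W path.
Neither criterion identifies P(W|do(X)) in this graph.

P(W|do(X)): not identifiable (no BD/FD set).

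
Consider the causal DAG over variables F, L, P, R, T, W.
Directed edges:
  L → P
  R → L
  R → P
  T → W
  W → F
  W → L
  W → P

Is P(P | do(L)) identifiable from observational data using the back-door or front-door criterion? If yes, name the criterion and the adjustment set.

desc(L)\{L}={P}; candidates ⊆ {F,R,T,W}.
size 0: {}; under {} L still reaches {F,P,R,T,W} ∋ P.
size 1: {F}, {R}, {T} …(+1); under {F} L still reaches {P,R,T,W} ∋ P.
{R,W}: L⊥P given {R,W} in G with L→· removed — back-door holds.
P(P|do(L)) = Σ_{R,W} P(P|L,R,W)·P(R,W).

P(P|do(L)): backdoor, adjust for {R, W}.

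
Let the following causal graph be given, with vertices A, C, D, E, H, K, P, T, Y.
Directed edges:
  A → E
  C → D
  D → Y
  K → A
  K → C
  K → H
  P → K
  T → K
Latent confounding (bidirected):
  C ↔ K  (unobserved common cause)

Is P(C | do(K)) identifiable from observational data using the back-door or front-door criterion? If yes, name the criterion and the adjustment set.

P(C|do(K)): not identifiable (no BD/FD set).

desc(K)\{K}={A,C,D,E,H,Y}; candidates ⊆ {P,T}.
K↔C: latent back-door arc(s) into K.
size 0: {}; under {} K still reaches {C,D,P,T,Y} ∋ C.
size 1: {P}, {T}; under {P} K still reaches {C,D,T,Y} ∋ C.
size 2: {P,T}; under {P,T} K still reaches {C,D,Y} ∋ C.
K↔C cannot be blocked by any observed set — no back-door set.
No mediator lies on a directed K→…→C path.
Neither criterion identifies P(C|do(K)) in this graph.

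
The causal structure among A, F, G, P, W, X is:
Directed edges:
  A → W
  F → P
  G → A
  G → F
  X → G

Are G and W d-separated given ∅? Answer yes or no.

No — G and W are d-connected given ∅.

Bayes-Ball from G | ∅ reaches {A,F,P,W,X}.
W ∈ reach(G|∅) ⇒ G ⊥̸ W | ∅.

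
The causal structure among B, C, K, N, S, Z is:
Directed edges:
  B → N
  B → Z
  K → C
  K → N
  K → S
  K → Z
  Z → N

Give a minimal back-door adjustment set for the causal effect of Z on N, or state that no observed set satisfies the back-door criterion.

Z→N: minimal back-door set {B, K}.

desc(Z)\{Z}={N}; candidates ⊆ {B,C,K,S}.
size 0: {}; under {} Z still reaches {B,C,K,N,S} ∋ N.
size 1: {B}, {C}, {K} …(+1); under {B} Z still reaches {C,K,N,S} ∋ N.
{B,K}: Z⊥N given {B,K} in G with Z→· removed — back-door holds.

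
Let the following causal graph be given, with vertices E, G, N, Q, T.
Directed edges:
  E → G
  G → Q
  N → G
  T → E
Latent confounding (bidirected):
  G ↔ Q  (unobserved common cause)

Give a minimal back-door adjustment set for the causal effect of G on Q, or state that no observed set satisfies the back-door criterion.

G→Q: no observed back-door set.

desc(G)\{G}={Q}; candidates ⊆ {E,N,T}.
G↔Q: latent back-door arc(s) into G.
size 0: {}; under {} G still reaches {E,N,Q,T} ∋ Q.
size 1: {E}, {N}, {T}; under {E} G still reaches {N,Q} ∋ Q.
size 2: {E,N}, {E,T}, {N,T}; under {E,N} G still reaches {Q} ∋ Q.
G↔Q cannot be blocked by any observed set — no back-door set.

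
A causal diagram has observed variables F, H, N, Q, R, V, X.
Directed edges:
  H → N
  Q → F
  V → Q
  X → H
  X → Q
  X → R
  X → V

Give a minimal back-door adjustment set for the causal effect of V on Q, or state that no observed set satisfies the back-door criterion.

V→Q: minimal back-door set {X}.

desc(V)\{V}={F,Q}; candidates ⊆ {H,N,R,X}.
size 0: {}; under {} V still reaches {F,H,N,Q,R,X} ∋ Q.
{X}: V⊥Q given {X} in G with V→· removed — back-door holds.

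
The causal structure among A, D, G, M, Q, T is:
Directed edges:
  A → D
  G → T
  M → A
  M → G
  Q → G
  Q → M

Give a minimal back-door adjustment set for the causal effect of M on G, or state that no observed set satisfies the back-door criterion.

M→G: minimal back-door set {Q}.

desc(M)\{M}={A,D,G,T}; candidates ⊆ {Q}.
size 0: {}; under {} M still reaches {G,Q,T} ∋ G.
{Q}: M⊥G given {Q} in G with M→· removed — back-door holds.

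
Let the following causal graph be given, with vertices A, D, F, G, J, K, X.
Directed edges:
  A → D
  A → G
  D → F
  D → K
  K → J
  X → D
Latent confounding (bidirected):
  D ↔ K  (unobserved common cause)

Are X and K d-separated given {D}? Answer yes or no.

Bayes-Ball from X | {D} reaches {A,G,J,K}.
K ∈ reach(X|{D}) ⇒ X ⊥̸ K | {D}.

No — X and K are d-connected given {D}.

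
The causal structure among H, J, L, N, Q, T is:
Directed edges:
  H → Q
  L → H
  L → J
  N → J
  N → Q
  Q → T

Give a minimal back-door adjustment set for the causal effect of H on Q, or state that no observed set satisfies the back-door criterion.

desc(H)\{H}={Q,T}; candidates ⊆ {J,L,N}.
∅: H⊥Q given ∅ in G with H→· removed — back-door holds.

H→Q: minimal back-door set ∅.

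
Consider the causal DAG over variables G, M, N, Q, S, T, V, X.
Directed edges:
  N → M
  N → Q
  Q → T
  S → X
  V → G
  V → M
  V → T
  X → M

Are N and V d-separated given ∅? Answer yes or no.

Yes — N ⊥ V | ∅.

Bayes-Ball from N | ∅ reaches {M,Q,T}.
V ∉ reach(N|∅) ⇒ N ⊥ V | ∅.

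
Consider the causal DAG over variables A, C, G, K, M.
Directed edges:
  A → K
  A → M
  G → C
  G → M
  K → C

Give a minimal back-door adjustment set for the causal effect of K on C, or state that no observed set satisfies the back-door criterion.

K→C: minimal back-door set ∅.

desc(K)\{K}={C}; candidates ⊆ {A,G,M}.
∅: K⊥C given ∅ in G with K→· removed — back-door holds.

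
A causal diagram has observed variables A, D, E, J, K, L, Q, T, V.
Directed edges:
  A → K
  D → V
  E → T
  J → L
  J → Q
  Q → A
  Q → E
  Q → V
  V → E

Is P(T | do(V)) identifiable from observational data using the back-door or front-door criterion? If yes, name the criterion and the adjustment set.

desc(V)\{V}={E,T}; candidates ⊆ {A,D,J,K,L,Q}.
size 0: {}; under {} V still reaches {A,D,E,J,K,L,Q,T} ∋ T.
{Q}: V⊥T given {Q} in G with V→· removed — back-door holds.
P(T|do(V)) = Σ_{Q} P(T|V,Q)·P(Q).

P(T|do(V)): backdoor, adjust for {Q}.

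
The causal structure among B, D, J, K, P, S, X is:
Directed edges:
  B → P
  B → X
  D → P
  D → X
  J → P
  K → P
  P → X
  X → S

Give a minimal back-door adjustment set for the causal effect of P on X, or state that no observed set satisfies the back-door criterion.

desc(P)\{P}={S,X}; candidates ⊆ {B,D,J,K}.
size 0: {}; under {} P still reaches {B,D,J,K,S,X} ∋ X.
size 1: {B}, {D}, {J} …(+1); under {B} P still reaches {D,J,K,S,X} ∋ X.
{B,D}: P⊥X given {B,D} in G with P→· removed — back-door holds.

P→X: minimal back-door set {B, D}.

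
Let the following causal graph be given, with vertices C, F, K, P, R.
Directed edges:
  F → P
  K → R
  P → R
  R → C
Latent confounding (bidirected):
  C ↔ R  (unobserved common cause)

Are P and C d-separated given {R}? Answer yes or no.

No — P and C are d-connected given {R}.

Bayes-Ball from P | {R} reaches {C,F,K}.
C ∈ reach(P|{R}) ⇒ P ⊥̸ C | {R}.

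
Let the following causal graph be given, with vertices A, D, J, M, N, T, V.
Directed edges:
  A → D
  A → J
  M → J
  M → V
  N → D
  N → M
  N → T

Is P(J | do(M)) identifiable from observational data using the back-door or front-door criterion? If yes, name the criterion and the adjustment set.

P(J|do(M)): backdoor, adjust for ∅.

desc(M)\{M}={J,V}; candidates ⊆ {A,D,N,T}.
∅: M⊥J given ∅ in G with M→· removed — back-door holds.
P(J|do(M)) = P(J|M) — no adjustment needed.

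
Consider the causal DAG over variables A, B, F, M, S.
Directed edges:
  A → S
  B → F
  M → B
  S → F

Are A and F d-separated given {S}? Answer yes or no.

Bayes-Ball from A | {S} reaches ∅.
F ∉ reach(A|{S}) ⇒ A ⊥ F | {S}.

Yes — A ⊥ F | {S}.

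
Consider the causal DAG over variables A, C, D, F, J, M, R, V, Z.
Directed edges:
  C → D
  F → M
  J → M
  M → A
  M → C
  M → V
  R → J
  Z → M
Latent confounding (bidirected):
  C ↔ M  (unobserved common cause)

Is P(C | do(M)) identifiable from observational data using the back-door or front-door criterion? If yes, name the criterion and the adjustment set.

desc(M)\{M}={A,C,D,V}; candidates ⊆ {F,J,R,Z}.
M↔C: latent back-door arc(s) into M.
size 0: {}; under {} M still reaches {C,D,F,J,R,Z} ∋ C.
size 1: {F}, {J}, {R} …(+1); under {F} M still reaches {C,D,J,R,Z} ∋ C.
size 2: {F,J}, {F,R}, {F,Z} …(+3); under {F,J} M still reaches {C,D,Z} ∋ C.
M↔C cannot be blocked by any observed set — no back-door set.
No mediator lies on a directed M→…→C path.
Neither criterion identifies P(C|do(M)) in this graph.

P(C|do(M)): not identifiable (no BD/FD set).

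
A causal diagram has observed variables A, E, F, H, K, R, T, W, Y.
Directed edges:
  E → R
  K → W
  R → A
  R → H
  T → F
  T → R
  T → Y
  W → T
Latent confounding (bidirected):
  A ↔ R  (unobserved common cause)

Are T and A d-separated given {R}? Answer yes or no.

Bayes-Ball from T | {R} reaches {A,E,F,K,W,Y}.
A ∈ reach(T|{R}) ⇒ T ⊥̸ A | {R}.

No — T and A are d-connected given {R}.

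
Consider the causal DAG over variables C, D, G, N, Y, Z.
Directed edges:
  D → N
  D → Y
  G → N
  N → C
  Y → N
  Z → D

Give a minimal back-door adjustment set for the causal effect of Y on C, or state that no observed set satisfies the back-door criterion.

Y→C: minimal back-door set {D}.

desc(Y)\{Y}={C,N}; candidates ⊆ {D,G,Z}.
size 0: {}; under {} Y still reaches {C,D,N,Z} ∋ C.
{D}: Y⊥C given {D} in G with Y→· removed — back-door holds.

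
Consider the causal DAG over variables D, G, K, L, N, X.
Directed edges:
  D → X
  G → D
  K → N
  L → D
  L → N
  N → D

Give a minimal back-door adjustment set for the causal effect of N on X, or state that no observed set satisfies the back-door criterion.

N→X: minimal back-door set {L}.

desc(N)\{N}={D,X}; candidates ⊆ {G,K,L}.
size 0: {}; under {} N still reaches {D,K,L,X} ∋ X.
{L}: N⊥X given {L} in G with N→· removed — back-door holds.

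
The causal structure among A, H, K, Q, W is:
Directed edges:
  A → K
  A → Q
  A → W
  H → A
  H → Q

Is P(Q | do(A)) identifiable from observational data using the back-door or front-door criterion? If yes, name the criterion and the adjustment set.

P(Q|do(A)): backdoor, adjust for {H}.

desc(A)\{A}={K,Q,W}; candidates ⊆ {H}.
size 0: {}; under {} A still reaches {H,Q} ∋ Q.
{H}: A⊥Q given {H} in G with A→· removed — back-door holds.
P(Q|do(A)) = Σ_{H} P(Q|A,H)·P(H).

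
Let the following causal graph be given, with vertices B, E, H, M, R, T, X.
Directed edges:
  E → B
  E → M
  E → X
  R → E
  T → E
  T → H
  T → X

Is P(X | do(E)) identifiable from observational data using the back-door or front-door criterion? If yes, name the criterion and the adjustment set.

desc(E)\{E}={B,M,X}; candidates ⊆ {H,R,T}.
size 0: {}; under {} E still reaches {H,R,T,X} ∋ X.
{T}: E⊥X given {T} in G with E→· removed — back-door holds.
P(X|do(E)) = Σ_{T} P(X|E,T)·P(T).

P(X|do(E)): backdoor, adjust for {T}.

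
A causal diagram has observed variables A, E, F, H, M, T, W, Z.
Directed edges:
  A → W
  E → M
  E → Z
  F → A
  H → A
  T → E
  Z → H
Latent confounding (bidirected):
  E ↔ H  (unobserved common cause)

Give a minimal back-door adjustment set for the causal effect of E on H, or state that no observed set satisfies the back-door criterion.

E→H: no observed back-door set.

desc(E)\{E}={A,H,M,W,Z}; candidates ⊆ {F,T}.
E↔H: latent back-door arc(s) into E.
size 0: {}; under {} E still reaches {A,H,T,W} ∋ H.
size 1: {F}, {T}; under {F} E still reaches {A,H,T,W} ∋ H.
size 2: {F,T}; under {F,T} E still reaches {A,H,W} ∋ H.
E↔H cannot be blocked by any observed set — no back-door set.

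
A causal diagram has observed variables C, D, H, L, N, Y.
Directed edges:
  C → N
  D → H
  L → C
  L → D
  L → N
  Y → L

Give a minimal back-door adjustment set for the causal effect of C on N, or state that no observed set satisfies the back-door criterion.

C→N: minimal back-door set {L}.

desc(C)\{C}={N}; candidates ⊆ {D,H,L,Y}.
size 0: {}; under {} C still reaches {D,H,L,N,Y} ∋ N.
{L}: C⊥N given {L} in G with C→· removed — back-door holds.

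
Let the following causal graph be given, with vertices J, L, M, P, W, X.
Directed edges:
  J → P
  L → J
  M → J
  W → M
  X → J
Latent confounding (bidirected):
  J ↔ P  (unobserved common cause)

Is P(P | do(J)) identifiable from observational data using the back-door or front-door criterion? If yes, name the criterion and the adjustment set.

desc(J)\{J}={P}; candidates ⊆ {L,M,W,X}.
J↔P: latent back-door arc(s) into J.
size 0: {}; under {} J still reaches {L,M,P,W,X} ∋ P.
size 1: {L}, {M}, {W} …(+1); under {L} J still reaches {M,P,W,X} ∋ P.
size 2: {L,M}, {L,W}, {L,X} …(+3); under {L,M} J still reaches {P,X} ∋ P.
J↔P cannot be blocked by any observed set — no back-door set.
No mediator lies on a directed J→…→P path.
Neither criterion identifies P(P|do(J)) in this graph.

P(P|do(J)): not identifiable (no BD/FD set).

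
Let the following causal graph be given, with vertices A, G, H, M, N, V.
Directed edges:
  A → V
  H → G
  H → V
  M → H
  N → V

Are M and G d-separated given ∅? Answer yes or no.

No — M and G are d-connected given ∅.

Bayes-Ball from M | ∅ reaches {G,H,V}.
G ∈ reach(M|∅) ⇒ M ⊥̸ G | ∅.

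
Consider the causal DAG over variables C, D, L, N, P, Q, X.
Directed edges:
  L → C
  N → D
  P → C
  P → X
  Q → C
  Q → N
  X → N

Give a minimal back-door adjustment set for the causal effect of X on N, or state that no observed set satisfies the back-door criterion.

X→N: minimal back-door set ∅.

desc(X)\{X}={D,N}; candidates ⊆ {C,L,P,Q}.
∅: X⊥N given ∅ in G with X→· removed — back-door holds.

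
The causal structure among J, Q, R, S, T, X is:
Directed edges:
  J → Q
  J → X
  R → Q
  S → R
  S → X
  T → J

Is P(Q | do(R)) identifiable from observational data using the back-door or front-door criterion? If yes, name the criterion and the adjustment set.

desc(R)\{R}={Q}; candidates ⊆ {J,S,T,X}.
∅: R⊥Q given ∅ in G with R→· removed — back-door holds.
P(Q|do(R)) = P(Q|R) — no adjustment needed.

P(Q|do(R)): backdoor, adjust for ∅.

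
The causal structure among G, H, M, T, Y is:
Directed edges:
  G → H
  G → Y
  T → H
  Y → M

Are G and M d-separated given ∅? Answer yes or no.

No — G and M are d-connected given ∅.

Bayes-Ball from G | ∅ reaches {H,M,Y}.
M ∈ reach(G|∅) ⇒ G ⊥̸ M | ∅.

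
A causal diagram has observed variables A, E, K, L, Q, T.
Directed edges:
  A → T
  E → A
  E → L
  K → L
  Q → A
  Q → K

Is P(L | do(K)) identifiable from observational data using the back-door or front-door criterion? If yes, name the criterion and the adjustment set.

desc(K)\{K}={L}; candidates ⊆ {A,E,Q,T}.
∅: K⊥L given ∅ in G with K→· removed — back-door holds.
P(L|do(K)) = P(L|K) — no adjustment needed.

P(L|do(K)): backdoor, adjust for ∅.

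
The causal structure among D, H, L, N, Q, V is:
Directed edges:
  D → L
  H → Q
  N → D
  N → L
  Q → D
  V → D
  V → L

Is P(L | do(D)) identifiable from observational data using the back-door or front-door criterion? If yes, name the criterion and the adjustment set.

P(L|do(D)): backdoor, adjust for {N, V}.

desc(D)\{D}={L}; candidates ⊆ {H,N,Q,V}.
size 0: {}; under {} D still reaches {H,L,N,Q,V} ∋ L.
size 1: {H}, {N}, {Q} …(+1); under {H} D still reaches {L,N,Q,V} ∋ L.
{N,V}: D⊥L given {N,V} in G with D→· removed — back-door holds.
P(L|do(D)) = Σ_{N,V} P(L|D,N,V)·P(N,V).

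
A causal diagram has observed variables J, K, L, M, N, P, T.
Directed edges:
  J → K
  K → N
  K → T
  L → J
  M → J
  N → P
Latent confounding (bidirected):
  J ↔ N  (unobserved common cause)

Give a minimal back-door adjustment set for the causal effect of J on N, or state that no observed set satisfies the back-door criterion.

J→N: no observed back-door set.

desc(J)\{J}={K,N,P,T}; candidates ⊆ {L,M}.
J↔N: latent back-door arc(s) into J.
size 0: {}; under {} J still reaches {L,M,N,P} ∋ N.
size 1: {L}, {M}; under {L} J still reaches {M,N,P} ∋ N.
size 2: {L,M}; under {L,M} J still reaches {N,P} ∋ N.
J↔N cannot be blocked by any observed set — no back-door set.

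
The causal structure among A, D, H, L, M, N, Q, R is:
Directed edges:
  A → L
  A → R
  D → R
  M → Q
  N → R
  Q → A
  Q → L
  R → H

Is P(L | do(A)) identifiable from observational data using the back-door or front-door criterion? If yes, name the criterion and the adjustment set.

P(L|do(A)): backdoor, adjust for {Q}.

desc(A)\{A}={H,L,R}; candidates ⊆ {D,M,N,Q}.
size 0: {}; under {} A still reaches {L,M,Q} ∋ L.
{Q}: A⊥L given {Q} in G with A→· removed — back-door holds.
P(L|do(A)) = Σ_{Q} P(L|A,Q)·P(Q).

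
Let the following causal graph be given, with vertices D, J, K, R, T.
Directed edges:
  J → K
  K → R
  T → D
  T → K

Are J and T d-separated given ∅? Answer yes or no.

Yes — J ⊥ T | ∅.

Bayes-Ball from J | ∅ reaches {K,R}.
T ∉ reach(J|∅) ⇒ J ⊥ T | ∅.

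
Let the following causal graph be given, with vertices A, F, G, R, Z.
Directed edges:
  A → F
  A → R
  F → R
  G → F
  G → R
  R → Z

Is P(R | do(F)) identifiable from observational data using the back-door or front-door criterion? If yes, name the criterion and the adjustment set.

P(R|do(F)): backdoor, adjust for {A, G}.

desc(F)\{F}={R,Z}; candidates ⊆ {A,G}.
size 0: {}; under {} F still reaches {A,G,R,Z} ∋ R.
size 1: {A}, {G}; under {A} F still reaches {G,R,Z} ∋ R.
{A,G}: F⊥R given {A,G} in G with F→· removed — back-door holds.
P(R|do(F)) = Σ_{A,G} P(R|F,A,G)·P(A,G).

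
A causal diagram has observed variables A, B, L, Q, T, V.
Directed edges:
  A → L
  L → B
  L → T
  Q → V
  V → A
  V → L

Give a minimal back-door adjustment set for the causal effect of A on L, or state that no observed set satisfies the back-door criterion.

desc(A)\{A}={B,L,T}; candidates ⊆ {Q,V}.
size 0: {}; under {} A still reaches {B,L,Q,T,V} ∋ L.
{V}: A⊥L given {V} in G with A→· removed — back-door holds.

A→L: minimal back-door set {V}.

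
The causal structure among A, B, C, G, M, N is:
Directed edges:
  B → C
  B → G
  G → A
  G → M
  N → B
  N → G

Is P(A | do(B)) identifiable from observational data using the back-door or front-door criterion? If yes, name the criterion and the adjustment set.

P(A|do(B)): backdoor, adjust for {N}.

desc(B)\{B}={A,C,G,M}; candidates ⊆ {N}.
size 0: {}; under {} B still reaches {A,G,M,N} ∋ A.
{N}: B⊥A given {N} in G with B→· removed — back-door holds.
P(A|do(B)) = Σ_{N} P(A|B,N)·P(N).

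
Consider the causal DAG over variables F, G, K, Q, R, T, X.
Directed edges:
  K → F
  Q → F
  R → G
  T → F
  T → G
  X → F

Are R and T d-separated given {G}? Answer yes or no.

No — R and T are d-connected given {G}.

Bayes-Ball from R | {G} reaches {F,T}.
T ∈ reach(R|{G}) ⇒ R ⊥̸ T | {G}.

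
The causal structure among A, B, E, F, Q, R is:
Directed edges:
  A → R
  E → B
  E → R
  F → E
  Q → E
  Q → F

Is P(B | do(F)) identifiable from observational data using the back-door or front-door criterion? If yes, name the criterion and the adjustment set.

P(B|do(F)): backdoor, adjust for {Q}.

desc(F)\{F}={B,E,R}; candidates ⊆ {A,Q}.
size 0: {}; under {} F still reaches {B,E,Q,R} ∋ B.
{Q}: F⊥B given {Q} in G with F→· removed — back-door holds.
P(B|do(F)) = Σ_{Q} P(B|F,Q)·P(Q).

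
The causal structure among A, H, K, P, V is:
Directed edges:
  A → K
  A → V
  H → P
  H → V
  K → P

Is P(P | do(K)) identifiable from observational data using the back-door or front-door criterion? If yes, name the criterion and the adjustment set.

desc(K)\{K}={P}; candidates ⊆ {A,H,V}.
∅: K⊥P given ∅ in G with K→· removed — back-door holds.
P(P|do(K)) = P(P|K) — no adjustment needed.

P(P|do(K)): backdoor, adjust for ∅.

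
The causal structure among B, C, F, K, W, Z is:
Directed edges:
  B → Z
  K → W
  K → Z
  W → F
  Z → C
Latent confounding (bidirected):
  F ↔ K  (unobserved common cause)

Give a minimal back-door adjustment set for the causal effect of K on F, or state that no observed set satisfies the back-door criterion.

K→F: no observed back-door set.

desc(K)\{K}={C,F,W,Z}; candidates ⊆ {B}.
K↔F: latent back-door arc(s) into K.
size 0: {}; under {} K still reaches {F} ∋ F.
size 1: {B}; under {B} K still reaches {F} ∋ F.
K↔F cannot be blocked by any observed set — no back-door set.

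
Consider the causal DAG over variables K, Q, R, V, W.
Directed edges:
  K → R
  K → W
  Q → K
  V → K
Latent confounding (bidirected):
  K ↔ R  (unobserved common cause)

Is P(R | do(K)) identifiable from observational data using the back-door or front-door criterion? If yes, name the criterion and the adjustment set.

P(R|do(K)): not identifiable (no BD/FD set).

desc(K)\{K}={R,W}; candidates ⊆ {Q,V}.
K↔R: latent back-door arc(s) into K.
size 0: {}; under {} K still reaches {Q,R,V} ∋ R.
size 1: {Q}, {V}; under {Q} K still reaches {R,V} ∋ R.
size 2: {Q,V}; under {Q,V} K still reaches {R} ∋ R.
K↔R cannot be blocked by any observed set — no back-door set.
No mediator lies on a directed K→…→R path.
Neither criterion identifies P(R|do(K)) in this graph.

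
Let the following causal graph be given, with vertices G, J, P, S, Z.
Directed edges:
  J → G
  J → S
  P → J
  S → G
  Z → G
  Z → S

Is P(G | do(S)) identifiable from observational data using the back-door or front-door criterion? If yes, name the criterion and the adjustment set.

desc(S)\{S}={G}; candidates ⊆ {J,P,Z}.
size 0: {}; under {} S still reaches {G,J,P,Z} ∋ G.
size 1: {J}, {P}, {Z}; under {J} S still reaches {G,Z} ∋ G.
{J,Z}: S⊥G given {J,Z} in G with S→· removed — back-door holds.
P(G|do(S)) = Σ_{J,Z} P(G|S,J,Z)·P(J,Z).

P(G|do(S)): backdoor, adjust for {J, Z}.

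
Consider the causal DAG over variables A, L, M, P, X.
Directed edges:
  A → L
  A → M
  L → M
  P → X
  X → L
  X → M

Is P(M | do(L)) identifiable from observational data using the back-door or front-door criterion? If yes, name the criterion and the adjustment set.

desc(L)\{L}={M}; candidates ⊆ {A,P,X}.
size 0: {}; under {} L still reaches {A,M,P,X} ∋ M.
size 1: {A}, {P}, {X}; under {A} L still reaches {M,P,X} ∋ M.
{A,X}: L⊥M given {A,X} in G with L→· removed — back-door holds.
P(M|do(L)) = Σ_{A,X} P(M|L,A,X)·P(A,X).

P(M|do(L)): backdoor, adjust for {A, X}.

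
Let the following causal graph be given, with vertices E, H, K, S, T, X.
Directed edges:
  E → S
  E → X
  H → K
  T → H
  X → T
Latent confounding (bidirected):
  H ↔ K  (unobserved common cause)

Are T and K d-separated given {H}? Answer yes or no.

No — T and K are d-connected given {H}.

Bayes-Ball from T | {H} reaches {E,K,S,X}.
K ∈ reach(T|{H}) ⇒ T ⊥̸ K | {H}.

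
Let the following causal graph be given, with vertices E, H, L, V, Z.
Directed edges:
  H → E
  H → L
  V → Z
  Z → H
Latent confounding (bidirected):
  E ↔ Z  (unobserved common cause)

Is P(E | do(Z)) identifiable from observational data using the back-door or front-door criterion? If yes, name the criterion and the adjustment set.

P(E|do(Z)): frontdoor, adjust for {H}.

desc(Z)\{Z}={E,H,L}; candidates ⊆ {V}.
Z↔E: latent back-door arc(s) into Z.
size 0: {}; under {} Z still reaches {E,V} ∋ E.
size 1: {V}; under {V} Z still reaches {E} ∋ E.
Z↔E cannot be blocked by any observed set — no back-door set.
{H}: (i) intercepts every directed Z→E path; (ii) no back-door Z→{H}; (iii) {Z} blocks every back-door {H}→E. Front-door holds.
P(E|do(Z)) = Σ_{H} P(H|Z) Σ_{Z'} P(E|H,Z')P(Z').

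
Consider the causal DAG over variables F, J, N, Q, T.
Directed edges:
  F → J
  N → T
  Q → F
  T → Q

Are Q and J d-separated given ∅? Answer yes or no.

Bayes-Ball from Q | ∅ reaches {F,J,N,T}.
J ∈ reach(Q|∅) ⇒ Q ⊥̸ J | ∅.

No — Q and J are d-connected given ∅.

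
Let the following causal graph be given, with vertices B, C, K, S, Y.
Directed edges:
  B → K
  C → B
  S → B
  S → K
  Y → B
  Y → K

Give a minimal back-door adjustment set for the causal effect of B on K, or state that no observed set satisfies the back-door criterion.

desc(B)\{B}={K}; candidates ⊆ {C,S,Y}.
size 0: {}; under {} B still reaches {C,K,S,Y} ∋ K.
size 1: {C}, {S}, {Y}; under {C} B still reaches {K,S,Y} ∋ K.
{S,Y}: B⊥K given {S,Y} in G with B→· removed — back-door holds.

B→K: minimal back-door set {S, Y}.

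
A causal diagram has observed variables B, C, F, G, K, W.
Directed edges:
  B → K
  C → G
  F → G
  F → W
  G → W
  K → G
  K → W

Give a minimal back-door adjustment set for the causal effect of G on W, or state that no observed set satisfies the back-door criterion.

desc(G)\{G}={W}; candidates ⊆ {B,C,F,K}.
size 0: {}; under {} G still reaches {B,C,F,K,W} ∋ W.
size 1: {B}, {C}, {F} …(+1); under {B} G still reaches {C,F,K,W} ∋ W.
{F,K}: G⊥W given {F,K} in G with G→· removed — back-door holds.

G→W: minimal back-door set {F, K}.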